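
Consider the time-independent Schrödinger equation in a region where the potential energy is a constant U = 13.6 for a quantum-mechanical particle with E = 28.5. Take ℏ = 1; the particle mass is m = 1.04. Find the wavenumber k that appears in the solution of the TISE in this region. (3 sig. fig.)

k = 5.57

With E > U the solution is oscillatory, ψ ∝ e^{±ikx} with k = √(2m(E − U))/ℏ.
k = √(2 × 1.04 × 14.9) = 5.567.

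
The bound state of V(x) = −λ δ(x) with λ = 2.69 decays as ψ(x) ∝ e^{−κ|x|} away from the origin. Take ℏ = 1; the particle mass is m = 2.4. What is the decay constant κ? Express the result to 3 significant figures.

Integrate −(ℏ²/2m)ψ'' − λδ(x)ψ = Eψ from −ε to +ε: the ψ'' term gives ψ'(0⁺) − ψ'(0⁻) and the δ term gives −(2mλ/ℏ²)ψ(0).
With ψ ∝ e^{−κ|x|} this yields −2κ = −2mλ/ℏ², so κ = mλ/ℏ² = 6.456.

κ = 6.46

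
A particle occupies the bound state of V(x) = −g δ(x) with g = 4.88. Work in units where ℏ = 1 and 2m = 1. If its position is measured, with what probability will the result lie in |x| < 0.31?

P = 0.780

The normalised bound state is ψ = √κ e^{−κ|x|} with κ = mg/ℏ² = 2.440.
P(|x| < d) = ∫_{−d}^{d} κ e^{−2κ|x|} dx = 1 − e^{−2κd} = 1 − e^{−1.513} = 0.7797.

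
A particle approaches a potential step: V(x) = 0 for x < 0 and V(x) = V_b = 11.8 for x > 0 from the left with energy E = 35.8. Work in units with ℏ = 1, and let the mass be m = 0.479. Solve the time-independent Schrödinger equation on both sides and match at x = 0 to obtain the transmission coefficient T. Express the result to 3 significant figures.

T = 0.990

The wavenumbers are k₁ = √(2mE)/ℏ = 5.856 on the left and k₂ = √(2m(E − V_b))/ℏ = 4.795 on the right.
Matching ψ and ψ′ at x = 0 gives r = (k₁ − k₂)/(k₁ + k₂), so R = r² = 0.009928 and T = 1 − R = 0.9901.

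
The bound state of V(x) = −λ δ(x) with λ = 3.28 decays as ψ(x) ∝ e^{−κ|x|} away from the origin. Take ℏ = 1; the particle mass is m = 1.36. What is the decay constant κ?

κ = 4.46

Integrate −(ℏ²/2m)ψ'' − λδ(x)ψ = Eψ from −ε to +ε: the ψ'' term gives ψ'(0⁺) − ψ'(0⁻) and the δ term gives −(2mλ/ℏ²)ψ(0).
With ψ ∝ e^{−κ|x|} this yields −2κ = −2mλ/ℏ², so κ = mλ/ℏ² = 4.461.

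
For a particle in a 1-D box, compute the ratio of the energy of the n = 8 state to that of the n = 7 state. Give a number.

Since E_n ∝ n², the ratio is (8/7)² = 1.30612.

1.30612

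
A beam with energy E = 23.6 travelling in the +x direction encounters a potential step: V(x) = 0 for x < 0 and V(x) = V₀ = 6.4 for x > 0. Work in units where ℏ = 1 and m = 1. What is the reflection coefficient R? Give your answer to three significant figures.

R = 0.00623

On each side the TISE gives plane waves with k = √(2m(E − V))/ℏ: k₁ = √(2·1·23.6) = 6.870, k₂ = √(2·1·17.2) = 5.865.
Continuity of ψ and ψ′ at the step yields the reflection amplitude r = (k₁ − k₂)/(k₁ + k₂) = 0.07892; thus R = |r|² = 0.006228, T = 0.9938.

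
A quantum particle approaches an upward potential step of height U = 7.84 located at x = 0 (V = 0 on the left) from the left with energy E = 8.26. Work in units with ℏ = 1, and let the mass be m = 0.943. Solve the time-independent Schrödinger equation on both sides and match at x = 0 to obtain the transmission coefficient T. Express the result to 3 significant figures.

T = 0.601

On each side the TISE gives plane waves with k = √(2m(E − V))/ℏ: k₁ = √(2·0.943·8.26) = 3.947, k₂ = √(2·0.943·0.42) = 0.8900.
Matching ψ and ψ′ at x = 0 gives r = (k₁ − k₂)/(k₁ + k₂), so R = r² = 0.3994 and T = 1 − R = 0.6006.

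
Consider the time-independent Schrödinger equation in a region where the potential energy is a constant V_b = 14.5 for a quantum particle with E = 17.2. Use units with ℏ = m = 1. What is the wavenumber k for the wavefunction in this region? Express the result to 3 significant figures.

With E > V_b the solution is oscillatory, ψ ∝ e^{±ikx} with k = √(2m(E − V_b))/ℏ.
k = √(2 × 1 × 2.7) = 2.324.

k = 2.32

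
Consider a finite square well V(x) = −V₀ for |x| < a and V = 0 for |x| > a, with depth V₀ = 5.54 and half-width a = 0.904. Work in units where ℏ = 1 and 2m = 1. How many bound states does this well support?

N = 2

Define the well-strength parameter z₀ = (a/ℏ)√(2mV₀) = 0.904 × √(2·0.5·5.54) = 2.128.
A new bound state (alternating even/odd) appears each time z₀ passes a multiple of π/2, so N = ⌊2z₀/π⌋ + 1 = ⌊1.355⌋ + 1 = 2.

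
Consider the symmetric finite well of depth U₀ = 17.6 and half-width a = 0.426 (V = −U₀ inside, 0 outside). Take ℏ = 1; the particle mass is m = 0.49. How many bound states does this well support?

The dimensionless depth is z₀ = a√(2mU₀)/ℏ = 0.426 × √(17.25) = 1.769.
A new bound state (alternating even/odd) appears each time z₀ passes a multiple of π/2, so N = ⌊2z₀/π⌋ + 1 = ⌊1.126⌋ + 1 = 2.

N = 2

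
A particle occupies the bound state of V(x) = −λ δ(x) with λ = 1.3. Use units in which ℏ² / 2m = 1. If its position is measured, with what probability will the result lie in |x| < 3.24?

The normalised bound state is ψ = √κ e^{−κ|x|} with κ = mλ/ℏ² = 0.6500.
P(|x| < d) = ∫_{−d}^{d} κ e^{−2κ|x|} dx = 1 − e^{−2κd} = 1 − e^{−4.212} = 0.9852.

P = 0.985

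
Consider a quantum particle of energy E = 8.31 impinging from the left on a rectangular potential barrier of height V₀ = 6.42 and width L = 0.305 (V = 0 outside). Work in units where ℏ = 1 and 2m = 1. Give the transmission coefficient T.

T = 0.902

Above the barrier the interior wavenumber is k₂ = √(2m(E − V₀))/ℏ = 1.375, giving phase k₂L = 0.4193.
Matching at both interfaces gives T⁻¹ = 1 + V₀² sin²(k₂L) / [4E(E − V₀)] = 1.109, hence T = 0.902.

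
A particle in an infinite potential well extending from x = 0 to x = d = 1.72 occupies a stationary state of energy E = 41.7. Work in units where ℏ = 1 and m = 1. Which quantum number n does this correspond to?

n = 5

For an infinite well E_n = n²π²ℏ²/(2md²), so n = (d/πℏ)√(2mE).
n = (1.72/π) × √(2 × 1 × 41.7) = 5.000 → n = 5.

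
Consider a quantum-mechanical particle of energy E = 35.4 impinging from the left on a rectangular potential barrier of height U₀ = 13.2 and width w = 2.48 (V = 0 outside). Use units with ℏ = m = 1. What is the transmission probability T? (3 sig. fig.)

E > U₀: inside the barrier k₂ = √(2m(E − U₀))/ℏ = 6.663, k₂w = 16.53.
T = [1 + U₀² sin²(k₂w) / (4E(E − U₀))]⁻¹ = 1/1.029 = 0.971.

T = 0.971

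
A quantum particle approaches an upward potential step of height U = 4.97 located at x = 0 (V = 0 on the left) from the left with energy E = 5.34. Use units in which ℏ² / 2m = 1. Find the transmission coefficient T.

On each side the TISE gives plane waves with k = √(2m(E − V))/ℏ: k₁ = √(2·½·5.34) = 2.311, k₂ = √(2·½·0.37) = 0.6083.
Continuity of ψ and ψ′ at the step yields the reflection amplitude r = (k₁ − k₂)/(k₁ + k₂) = 0.5832; thus R = |r|² = 0.3402, T = 0.6598.

T = 0.660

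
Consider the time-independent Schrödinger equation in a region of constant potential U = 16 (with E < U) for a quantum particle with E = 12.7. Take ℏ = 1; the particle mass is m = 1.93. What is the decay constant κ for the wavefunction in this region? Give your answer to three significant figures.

κ = 3.57

Since E < U the TISE in this region is ψ'' = κ²ψ with κ = √(2m(U − E))/ℏ.
κ = √(2 × 1.93 × 3.3) = 3.569.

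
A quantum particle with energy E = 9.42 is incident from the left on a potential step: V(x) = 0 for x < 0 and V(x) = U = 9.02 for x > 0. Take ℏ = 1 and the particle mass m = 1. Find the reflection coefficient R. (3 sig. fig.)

R = 0.433

The wavenumbers are k₁ = √(2mE)/ℏ = 4.341 on the left and k₂ = √(2m(E − U))/ℏ = 0.8944 on the right.
Matching ψ and ψ′ at x = 0 gives r = (k₁ − k₂)/(k₁ + k₂), so R = r² = 0.4333 and T = 1 − R = 0.5667.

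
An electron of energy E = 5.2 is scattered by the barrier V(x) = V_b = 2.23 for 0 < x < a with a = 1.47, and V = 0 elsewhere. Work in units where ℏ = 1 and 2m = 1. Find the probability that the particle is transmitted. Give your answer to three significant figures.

T = 0.974

E > V_b: inside the barrier k₂ = √(2m(E − V_b))/ℏ = 1.723, k₂a = 2.533.
T = [1 + V_b² sin²(k₂a) / (4E(E − V_b))]⁻¹ = 1/1.026 = 0.974.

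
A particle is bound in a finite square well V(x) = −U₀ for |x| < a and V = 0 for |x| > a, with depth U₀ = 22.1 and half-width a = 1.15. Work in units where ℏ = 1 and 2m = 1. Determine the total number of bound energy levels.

N = 4

Define the well-strength parameter z₀ = (a/ℏ)√(2mU₀) = 1.15 × √(2·0.5·22.1) = 5.406.
The even/odd transcendental equations gain one root per π/2 in z₀, giving N = 1 + ⌊2z₀/π⌋ = 1 + ⌊3.442⌋ = 4.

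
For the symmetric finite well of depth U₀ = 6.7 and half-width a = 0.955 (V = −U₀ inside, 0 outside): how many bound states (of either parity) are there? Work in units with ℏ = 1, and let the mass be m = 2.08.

N = 4

Define the well-strength parameter z₀ = (a/ℏ)√(2mU₀) = 0.955 × √(2·2.08·6.7) = 5.042.
A new bound state (alternating even/odd) appears each time z₀ passes a multiple of π/2, so N = ⌊2z₀/π⌋ + 1 = ⌊3.210⌋ + 1 = 4.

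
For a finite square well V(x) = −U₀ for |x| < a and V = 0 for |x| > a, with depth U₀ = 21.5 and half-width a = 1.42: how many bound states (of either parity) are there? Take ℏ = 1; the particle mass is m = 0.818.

N = 6

Define the well-strength parameter z₀ = (a/ℏ)√(2mU₀) = 1.42 × √(2·0.818·21.5) = 8.422.
The even/odd transcendental equations gain one root per π/2 in z₀, giving N = 1 + ⌊2z₀/π⌋ = 1 + ⌊5.361⌋ = 6.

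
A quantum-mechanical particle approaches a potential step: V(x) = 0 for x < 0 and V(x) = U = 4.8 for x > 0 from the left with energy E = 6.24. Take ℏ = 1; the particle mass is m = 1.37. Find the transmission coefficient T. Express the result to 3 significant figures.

T = 0.877

On each side the TISE gives plane waves with k = √(2m(E − V))/ℏ: k₁ = √(2·1.37·6.24) = 4.135, k₂ = √(2·1.37·1.44) = 1.986.
Matching ψ and ψ′ at x = 0 gives r = (k₁ − k₂)/(k₁ + k₂), so R = r² = 0.1232 and T = 1 − R = 0.8768.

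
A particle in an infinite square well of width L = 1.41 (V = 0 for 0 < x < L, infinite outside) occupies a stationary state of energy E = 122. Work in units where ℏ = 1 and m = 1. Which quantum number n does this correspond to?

From E_n = n²π²ℏ²/(2mL²) invert to n = √(2mL²E)/(πℏ).
n = (1.41/π) × √(2 × 1 × 122) = 7.011 → n = 7.

n = 7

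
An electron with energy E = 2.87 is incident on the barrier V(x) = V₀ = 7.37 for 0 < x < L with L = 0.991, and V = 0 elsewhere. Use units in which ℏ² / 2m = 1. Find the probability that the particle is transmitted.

T = 0.0553

E < V₀: inside the barrier ψ ∝ e^{±κx} with κ = √(2m(V₀ − E))/ℏ = 2.121.
κL = 2.102, sinh(κL) = 4.031.
The exact tunnelling result is T⁻¹ = 1 + V₀² sinh²(κL) / [4E(V₀ − E)] = 18.09, so T = 0.0553.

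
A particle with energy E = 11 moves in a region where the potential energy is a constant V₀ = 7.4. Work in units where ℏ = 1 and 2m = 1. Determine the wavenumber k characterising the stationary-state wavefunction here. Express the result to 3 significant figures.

With E > V₀ the solution is oscillatory, ψ ∝ e^{±ikx} with k = √(2m(E − V₀))/ℏ.
k = √(2 × 0.5 × 3.6) = 1.897.

k = 1.90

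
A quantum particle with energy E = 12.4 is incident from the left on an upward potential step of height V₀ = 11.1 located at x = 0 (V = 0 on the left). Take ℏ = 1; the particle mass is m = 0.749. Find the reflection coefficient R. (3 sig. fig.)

R = 0.261

The wavenumbers are k₁ = √(2mE)/ℏ = 4.310 on the left and k₂ = √(2m(E − V₀))/ℏ = 1.395 on the right.
Matching ψ and ψ′ at x = 0 gives r = (k₁ − k₂)/(k₁ + k₂), so R = r² = 0.2609 and T = 1 − R = 0.7391.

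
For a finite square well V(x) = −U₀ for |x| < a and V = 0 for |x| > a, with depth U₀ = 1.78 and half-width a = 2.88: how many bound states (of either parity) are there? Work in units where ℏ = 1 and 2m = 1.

N = 3

The dimensionless depth is z₀ = a√(2mU₀)/ℏ = 2.88 × √(1.780) = 3.842.
The even/odd transcendental equations gain one root per π/2 in z₀, giving N = 1 + ⌊2z₀/π⌋ = 1 + ⌊2.446⌋ = 3.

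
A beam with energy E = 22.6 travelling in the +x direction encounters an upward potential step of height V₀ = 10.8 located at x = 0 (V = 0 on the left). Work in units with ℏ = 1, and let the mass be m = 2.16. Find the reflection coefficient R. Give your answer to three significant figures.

On each side the TISE gives plane waves with k = √(2m(E − V))/ℏ: k₁ = √(2·2.16·22.6) = 9.881, k₂ = √(2·2.16·11.8) = 7.140.
Continuity of ψ and ψ′ at the step yields the reflection amplitude r = (k₁ − k₂)/(k₁ + k₂) = 0.1610; thus R = |r|² = 0.02594, T = 0.9741.

R = 0.0259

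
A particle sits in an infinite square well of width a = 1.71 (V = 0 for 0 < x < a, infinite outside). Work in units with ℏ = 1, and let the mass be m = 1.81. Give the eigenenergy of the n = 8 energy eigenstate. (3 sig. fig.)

E = 59.7

The infinite-well eigenfunctions ψ_n = √(2/a) sin(nπx/a) vanish at both walls, giving E_n = n²π²ℏ²/(2ma²).
E_8 = 8² × π² / (2 × 1.81 × 1.71²) = 59.67.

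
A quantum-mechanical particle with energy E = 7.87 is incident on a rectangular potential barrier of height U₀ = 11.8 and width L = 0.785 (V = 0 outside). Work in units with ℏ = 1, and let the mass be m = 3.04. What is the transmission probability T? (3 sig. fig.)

T = 0.00165

E < U₀: inside the barrier ψ ∝ e^{±κx} with κ = √(2m(U₀ − E))/ℏ = 4.888.
κL = 3.837, sinh(κL) = 23.19.
The exact tunnelling result is T⁻¹ = 1 + U₀² sinh²(κL) / [4E(U₀ − E)] = 606.1, so T = 0.00165.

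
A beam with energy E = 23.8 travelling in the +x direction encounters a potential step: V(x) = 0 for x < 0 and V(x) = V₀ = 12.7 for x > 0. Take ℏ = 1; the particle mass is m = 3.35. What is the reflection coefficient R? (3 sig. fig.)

On each side the TISE gives plane waves with k = √(2m(E − V))/ℏ: k₁ = √(2·3.35·23.8) = 12.63, k₂ = √(2·3.35·11.1) = 8.624.
Matching ψ and ψ′ at x = 0 gives r = (k₁ − k₂)/(k₁ + k₂), so R = r² = 0.03550 and T = 1 − R = 0.9645.

R = 0.0355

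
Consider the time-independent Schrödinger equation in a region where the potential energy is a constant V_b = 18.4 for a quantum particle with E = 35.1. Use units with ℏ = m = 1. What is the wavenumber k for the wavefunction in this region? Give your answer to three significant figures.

With E > V_b the solution is oscillatory, ψ ∝ e^{±ikx} with k = √(2m(E − V_b))/ℏ.
k = √(2 × 1 × 16.7) = 5.779.

k = 5.78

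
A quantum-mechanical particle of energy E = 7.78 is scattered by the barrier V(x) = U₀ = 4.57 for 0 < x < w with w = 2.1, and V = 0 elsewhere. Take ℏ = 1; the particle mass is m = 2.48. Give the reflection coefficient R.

E > U₀: inside the barrier k₂ = √(2m(E − U₀))/ℏ = 3.990, k₂w = 8.379.
T = [1 + U₀² sin²(k₂w) / (4E(E − U₀))]⁻¹ = 1/1.156 = 0.865.
R = 1 − T = 0.135.

R = 0.135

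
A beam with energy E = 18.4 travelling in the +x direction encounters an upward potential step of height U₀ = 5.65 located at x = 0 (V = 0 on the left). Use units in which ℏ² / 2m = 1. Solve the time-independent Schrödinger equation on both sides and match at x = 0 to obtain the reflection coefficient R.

On each side the TISE gives plane waves with k = √(2m(E − V))/ℏ: k₁ = √(2·½·18.4) = 4.290, k₂ = √(2·½·12.75) = 3.571.
Continuity of ψ and ψ′ at the step yields the reflection amplitude r = (k₁ − k₂)/(k₁ + k₂) = 0.09145; thus R = |r|² = 0.008363, T = 0.9916.

R = 0.00836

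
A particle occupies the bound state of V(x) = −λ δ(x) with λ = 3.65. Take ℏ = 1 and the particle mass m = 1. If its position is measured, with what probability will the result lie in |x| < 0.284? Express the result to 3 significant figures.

P = 0.874

The normalised bound state is ψ = √κ e^{−κ|x|} with κ = mλ/ℏ² = 3.650.
P(|x| < d) = ∫_{−d}^{d} κ e^{−2κ|x|} dx = 1 − e^{−2κd} = 1 − e^{−2.073} = 0.8742.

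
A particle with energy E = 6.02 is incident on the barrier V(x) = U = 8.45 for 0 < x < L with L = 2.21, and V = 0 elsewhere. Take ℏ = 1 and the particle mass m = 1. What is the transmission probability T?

Since E < U the interior solution is evanescent with decay constant κ = √(2m(U − E))/ℏ = 2.205.
κL = 4.872, sinh(κL) = 65.29.
The exact tunnelling result is T⁻¹ = 1 + U² sinh²(κL) / [4E(U − E)] = 5203, so T = 0.000192.

T = 0.000192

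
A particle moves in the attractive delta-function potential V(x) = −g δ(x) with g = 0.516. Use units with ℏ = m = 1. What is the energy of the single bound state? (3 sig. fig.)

The bound state is ψ(x) = √κ e^{−κ|x|}. The derivative jump ψ'(0⁺) − ψ'(0⁻) = −(2mg/ℏ²)ψ(0) fixes κ = mg/ℏ² = 0.5160.
Then E = −ℏ²κ²/(2m) = −mg²/(2ℏ²) = -0.1331.

E = -0.133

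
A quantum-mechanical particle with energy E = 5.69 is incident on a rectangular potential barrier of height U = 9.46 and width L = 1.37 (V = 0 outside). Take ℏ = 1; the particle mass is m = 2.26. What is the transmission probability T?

Since E < U the interior solution is evanescent with decay constant κ = √(2m(U − E))/ℏ = 4.128.
κL = 5.655, sinh(κL) = 142.9.
Matching ψ, ψ′ at both faces gives T = [1 + U² sinh²(κL) / (4E(U − E))]⁻¹ = 1/21300 = 0.0000469.

T = 0.0000469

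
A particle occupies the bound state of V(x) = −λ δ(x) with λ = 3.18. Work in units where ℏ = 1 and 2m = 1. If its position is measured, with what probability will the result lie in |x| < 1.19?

The normalised bound state is ψ = √κ e^{−κ|x|} with κ = mλ/ℏ² = 1.590.
P(|x| < d) = ∫_{−d}^{d} κ e^{−2κ|x|} dx = 1 − e^{−2κd} = 1 − e^{−3.784} = 0.9773.

P = 0.977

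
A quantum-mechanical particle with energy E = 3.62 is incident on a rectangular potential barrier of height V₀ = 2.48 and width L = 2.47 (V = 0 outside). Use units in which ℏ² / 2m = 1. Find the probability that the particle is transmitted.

T = 0.920

Above the barrier the interior wavenumber is k₂ = √(2m(E − V₀))/ℏ = 1.068, giving phase k₂L = 2.637.
Matching at both interfaces gives T⁻¹ = 1 + V₀² sin²(k₂L) / [4E(E − V₀)] = 1.087, hence T = 0.920.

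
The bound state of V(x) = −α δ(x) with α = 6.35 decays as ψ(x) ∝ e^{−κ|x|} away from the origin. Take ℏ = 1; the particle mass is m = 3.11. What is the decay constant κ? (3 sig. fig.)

Integrating the TISE across x = 0 gives the cusp condition ψ'(0⁺) − ψ'(0⁻) = −(2mα/ℏ²)ψ(0).
With ψ ∝ e^{−κ|x|} this yields −2κ = −2mα/ℏ², so κ = mα/ℏ² = 19.75.

κ = 19.7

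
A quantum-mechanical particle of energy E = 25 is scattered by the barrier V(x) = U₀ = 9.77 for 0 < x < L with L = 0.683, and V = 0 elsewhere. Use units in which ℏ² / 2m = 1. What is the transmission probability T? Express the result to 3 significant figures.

T = 0.987

Above the barrier the interior wavenumber is k₂ = √(2m(E − U₀))/ℏ = 3.903, giving phase k₂L = 2.665.
T = [1 + U₀² sin²(k₂L) / (4E(E − U₀))]⁻¹ = 1/1.013 = 0.987.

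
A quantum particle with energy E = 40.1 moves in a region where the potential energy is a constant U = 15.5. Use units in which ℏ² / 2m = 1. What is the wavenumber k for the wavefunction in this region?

With E > U the solution is oscillatory, ψ ∝ e^{±ikx} with k = √(2m(E − U))/ℏ.
k = √(2 × 0.5 × 24.6) = 4.960.

k = 4.96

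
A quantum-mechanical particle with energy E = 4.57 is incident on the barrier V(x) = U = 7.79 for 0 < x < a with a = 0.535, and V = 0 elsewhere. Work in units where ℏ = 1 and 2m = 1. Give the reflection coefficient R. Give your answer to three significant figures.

R = 0.561

Since E < U the interior solution is evanescent with decay constant κ = √(2m(U − E))/ℏ = 1.794.
κa = 0.9600, sinh(κa) = 1.114.
Matching ψ, ψ′ at both faces gives T = [1 + U² sinh²(κa) / (4E(U − E))]⁻¹ = 1/2.280 = 0.439.
R = 1 − T = 0.561.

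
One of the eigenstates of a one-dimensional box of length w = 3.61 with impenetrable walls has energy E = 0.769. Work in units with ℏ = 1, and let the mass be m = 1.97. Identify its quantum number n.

n = 2

From E_n = n²π²ℏ²/(2mw²) invert to n = √(2mw²E)/(πℏ).
n = (3.61/π) × √(2 × 1.97 × 0.769) = 2.000 → n = 2.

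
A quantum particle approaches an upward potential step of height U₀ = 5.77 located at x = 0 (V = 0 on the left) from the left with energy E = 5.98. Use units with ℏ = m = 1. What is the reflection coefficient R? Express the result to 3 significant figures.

The wavenumbers are k₁ = √(2mE)/ℏ = 3.458 on the left and k₂ = √(2m(E − U₀))/ℏ = 0.6481 on the right.
Continuity of ψ and ψ′ at the step yields the reflection amplitude r = (k₁ − k₂)/(k₁ + k₂) = 0.6844; thus R = |r|² = 0.4683, T = 0.5317.

R = 0.468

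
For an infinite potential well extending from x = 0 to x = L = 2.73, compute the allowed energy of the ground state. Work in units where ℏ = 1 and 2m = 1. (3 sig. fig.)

E = 1.32

The infinite-well eigenfunctions ψ_n = √(2/L) sin(nπx/L) vanish at both walls, giving E_n = n²π²ℏ²/(2mL²).
E_1 = 1² × π² / (2 × 0.5 × 2.73²) = 1.324.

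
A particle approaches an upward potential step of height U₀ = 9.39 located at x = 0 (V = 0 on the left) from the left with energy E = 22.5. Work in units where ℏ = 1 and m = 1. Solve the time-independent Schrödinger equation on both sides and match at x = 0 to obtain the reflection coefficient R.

R = 0.0180

The wavenumbers are k₁ = √(2mE)/ℏ = 6.708 on the left and k₂ = √(2m(E − U₀))/ℏ = 5.121 on the right.
Continuity of ψ and ψ′ at the step yields the reflection amplitude r = (k₁ − k₂)/(k₁ + k₂) = 0.1342; thus R = |r|² = 0.01802, T = 0.9820.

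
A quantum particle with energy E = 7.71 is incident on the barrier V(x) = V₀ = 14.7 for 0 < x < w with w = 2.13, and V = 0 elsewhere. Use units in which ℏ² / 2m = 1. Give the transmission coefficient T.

E < V₀: inside the barrier ψ ∝ e^{±κx} with κ = √(2m(V₀ − E))/ℏ = 2.644.
κw = 5.631, sinh(κw) = 139.5.
The exact tunnelling result is T⁻¹ = 1 + V₀² sinh²(κw) / [4E(V₀ − E)] = 19520, so T = 0.0000512.

T = 0.0000512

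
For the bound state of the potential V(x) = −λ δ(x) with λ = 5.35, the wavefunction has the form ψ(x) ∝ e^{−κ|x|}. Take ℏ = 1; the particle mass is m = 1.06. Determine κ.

κ = 5.67

Integrating the TISE across x = 0 gives the cusp condition ψ'(0⁺) − ψ'(0⁻) = −(2mλ/ℏ²)ψ(0).
With ψ ∝ e^{−κ|x|} this yields −2κ = −2mλ/ℏ², so κ = mλ/ℏ² = 5.671.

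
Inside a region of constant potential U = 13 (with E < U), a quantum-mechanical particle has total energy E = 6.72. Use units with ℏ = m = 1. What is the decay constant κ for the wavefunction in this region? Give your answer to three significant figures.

κ = 3.54

Since E < U the TISE in this region is ψ'' = κ²ψ with κ = √(2m(U − E))/ℏ.
κ = √(2 × 1 × 6.28) = 3.544.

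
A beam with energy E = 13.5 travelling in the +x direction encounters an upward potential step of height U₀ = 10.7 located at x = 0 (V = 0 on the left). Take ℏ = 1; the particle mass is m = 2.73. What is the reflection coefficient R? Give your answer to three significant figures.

R = 0.140

The wavenumbers are k₁ = √(2mE)/ℏ = 8.585 on the left and k₂ = √(2m(E − U₀))/ℏ = 3.910 on the right.
Matching ψ and ψ′ at x = 0 gives r = (k₁ − k₂)/(k₁ + k₂), so R = r² = 0.1400 and T = 1 − R = 0.8600.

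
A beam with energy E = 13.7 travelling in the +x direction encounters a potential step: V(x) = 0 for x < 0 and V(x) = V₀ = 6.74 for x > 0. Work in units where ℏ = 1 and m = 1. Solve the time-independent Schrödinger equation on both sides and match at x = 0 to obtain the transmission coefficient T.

T = 0.972

The wavenumbers are k₁ = √(2mE)/ℏ = 5.235 on the left and k₂ = √(2m(E − V₀))/ℏ = 3.731 on the right.
Matching ψ and ψ′ at x = 0 gives r = (k₁ − k₂)/(k₁ + k₂), so R = r² = 0.02812 and T = 1 − R = 0.9719.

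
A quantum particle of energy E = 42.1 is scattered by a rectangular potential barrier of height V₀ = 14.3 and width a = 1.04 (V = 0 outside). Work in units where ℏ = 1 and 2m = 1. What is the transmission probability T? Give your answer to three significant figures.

E > V₀: inside the barrier k₂ = √(2m(E − V₀))/ℏ = 5.273, k₂a = 5.483.
T = [1 + V₀² sin²(k₂a) / (4E(E − V₀))]⁻¹ = 1/1.022 = 0.978.

T = 0.978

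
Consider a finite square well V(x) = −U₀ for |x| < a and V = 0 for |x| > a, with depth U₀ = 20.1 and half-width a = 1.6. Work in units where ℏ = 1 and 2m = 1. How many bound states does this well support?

Define the well-strength parameter z₀ = (a/ℏ)√(2mU₀) = 1.6 × √(2·0.5·20.1) = 7.173.
A new bound state (alternating even/odd) appears each time z₀ passes a multiple of π/2, so N = ⌊2z₀/π⌋ + 1 = ⌊4.567⌋ + 1 = 5.

N = 5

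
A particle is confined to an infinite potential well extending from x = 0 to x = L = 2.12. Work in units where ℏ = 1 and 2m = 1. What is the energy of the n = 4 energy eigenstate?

E = 35.1

Requiring ψ(0) = ψ(L) = 0 quantises k = nπ/L, hence E_n = ℏ²k²/2m = n²π²ℏ²/(2mL²).
E_4 = 4² × π² / (2 × 0.5 × 2.12²) = 35.14.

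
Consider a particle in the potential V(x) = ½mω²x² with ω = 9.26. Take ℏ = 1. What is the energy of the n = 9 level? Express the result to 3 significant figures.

The oscillator eigenvalues are E_n = ℏω(n + ½), so E_9 = 9.26 × 9.5 = 87.97.

E = 88.0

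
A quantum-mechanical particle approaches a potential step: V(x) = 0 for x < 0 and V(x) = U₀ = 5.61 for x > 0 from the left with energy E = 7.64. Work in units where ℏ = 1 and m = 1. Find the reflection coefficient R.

R = 0.102

On each side the TISE gives plane waves with k = √(2m(E − V))/ℏ: k₁ = √(2·1·7.64) = 3.909, k₂ = √(2·1·2.03) = 2.015.
Continuity of ψ and ψ′ at the step yields the reflection amplitude r = (k₁ − k₂)/(k₁ + k₂) = 0.3197; thus R = |r|² = 0.1022, T = 0.8978.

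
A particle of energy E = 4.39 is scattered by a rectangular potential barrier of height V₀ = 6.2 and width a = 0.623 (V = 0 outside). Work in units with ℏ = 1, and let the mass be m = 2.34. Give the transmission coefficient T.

T = 0.0850

E < V₀: inside the barrier ψ ∝ e^{±κx} with κ = √(2m(V₀ − E))/ℏ = 2.910.
κa = 1.813, sinh(κa) = 2.984.
The exact tunnelling result is T⁻¹ = 1 + V₀² sinh²(κa) / [4E(V₀ − E)] = 11.77, so T = 0.0850.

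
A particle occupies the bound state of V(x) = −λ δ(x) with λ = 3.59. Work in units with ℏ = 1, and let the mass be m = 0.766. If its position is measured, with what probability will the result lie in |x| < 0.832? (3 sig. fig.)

P = 0.990

The normalised bound state is ψ = √κ e^{−κ|x|} with κ = mλ/ℏ² = 2.750.
P(|x| < d) = ∫_{−d}^{d} κ e^{−2κ|x|} dx = 1 − e^{−2κd} = 1 − e^{−4.576} = 0.9897.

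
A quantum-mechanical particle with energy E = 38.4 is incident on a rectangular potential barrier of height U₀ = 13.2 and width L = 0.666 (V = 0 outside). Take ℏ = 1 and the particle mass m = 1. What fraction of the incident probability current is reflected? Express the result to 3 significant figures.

R = 0.0431

Above the barrier the interior wavenumber is k₂ = √(2m(E − U₀))/ℏ = 7.099, giving phase k₂L = 4.728.
T = [1 + U₀² sin²(k₂L) / (4E(E − U₀))]⁻¹ = 1/1.045 = 0.957.
R = 1 − T = 0.0431.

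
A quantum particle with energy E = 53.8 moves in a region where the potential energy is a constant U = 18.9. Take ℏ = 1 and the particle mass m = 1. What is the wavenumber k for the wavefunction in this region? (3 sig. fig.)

With E > U the solution is oscillatory, ψ ∝ e^{±ikx} with k = √(2m(E − U))/ℏ.
k = √(2 × 1 × 34.9) = 8.355.

k = 8.35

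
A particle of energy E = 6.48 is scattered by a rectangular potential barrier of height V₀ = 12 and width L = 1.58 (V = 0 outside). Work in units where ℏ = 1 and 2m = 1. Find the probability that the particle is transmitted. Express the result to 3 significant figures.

E < V₀: inside the barrier ψ ∝ e^{±κx} with κ = √(2m(V₀ − E))/ℏ = 2.349.
κL = 3.712, sinh(κL) = 20.46.
Matching ψ, ψ′ at both faces gives T = [1 + V₀² sinh²(κL) / (4E(V₀ − E))]⁻¹ = 1/422.3 = 0.00237.

T = 0.00237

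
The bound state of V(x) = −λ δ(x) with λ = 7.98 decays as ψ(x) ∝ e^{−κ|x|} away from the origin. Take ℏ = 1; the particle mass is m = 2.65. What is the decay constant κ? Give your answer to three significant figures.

Integrate −(ℏ²/2m)ψ'' − λδ(x)ψ = Eψ from −ε to +ε: the ψ'' term gives ψ'(0⁺) − ψ'(0⁻) and the δ term gives −(2mλ/ℏ²)ψ(0).
With ψ ∝ e^{−κ|x|} this yields −2κ = −2mλ/ℏ², so κ = mλ/ℏ² = 21.15.

κ = 21.1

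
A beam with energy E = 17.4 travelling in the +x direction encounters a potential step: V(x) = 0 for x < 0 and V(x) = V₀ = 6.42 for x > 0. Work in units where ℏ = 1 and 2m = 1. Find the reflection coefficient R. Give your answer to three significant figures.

R = 0.0131

On each side the TISE gives plane waves with k = √(2m(E − V))/ℏ: k₁ = √(2·½·17.4) = 4.171, k₂ = √(2·½·10.98) = 3.314.
Continuity of ψ and ψ′ at the step yields the reflection amplitude r = (k₁ − k₂)/(k₁ + k₂) = 0.1146; thus R = |r|² = 0.01313, T = 0.9869.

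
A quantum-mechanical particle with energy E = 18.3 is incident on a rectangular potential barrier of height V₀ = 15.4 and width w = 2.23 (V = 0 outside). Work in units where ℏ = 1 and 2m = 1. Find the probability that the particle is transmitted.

Above the barrier the interior wavenumber is k₂ = √(2m(E − V₀))/ℏ = 1.703, giving phase k₂w = 3.798.
Matching at both interfaces gives T⁻¹ = 1 + V₀² sin²(k₂w) / [4E(E − V₀)] = 1.416, hence T = 0.706.

T = 0.706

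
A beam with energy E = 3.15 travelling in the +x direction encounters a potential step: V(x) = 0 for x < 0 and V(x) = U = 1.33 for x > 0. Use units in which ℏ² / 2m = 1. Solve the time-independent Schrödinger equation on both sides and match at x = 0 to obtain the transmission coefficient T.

T = 0.981

On each side the TISE gives plane waves with k = √(2m(E − V))/ℏ: k₁ = √(2·½·3.15) = 1.775, k₂ = √(2·½·1.82) = 1.349.
Matching ψ and ψ′ at x = 0 gives r = (k₁ − k₂)/(k₁ + k₂), so R = r² = 0.01857 and T = 1 − R = 0.9814.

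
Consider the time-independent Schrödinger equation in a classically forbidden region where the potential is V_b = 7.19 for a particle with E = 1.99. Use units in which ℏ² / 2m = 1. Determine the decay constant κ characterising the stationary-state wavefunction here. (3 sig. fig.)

κ = 2.28

Since E < V_b the TISE in this region is ψ'' = κ²ψ with κ = √(2m(V_b − E))/ℏ.
κ = √(2 × 0.5 × 5.2) = 2.280.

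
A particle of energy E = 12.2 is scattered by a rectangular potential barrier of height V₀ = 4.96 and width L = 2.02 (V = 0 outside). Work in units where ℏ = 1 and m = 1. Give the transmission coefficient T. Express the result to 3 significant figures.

T = 0.937

Above the barrier the interior wavenumber is k₂ = √(2m(E − V₀))/ℏ = 3.805, giving phase k₂L = 7.687.
Matching at both interfaces gives T⁻¹ = 1 + V₀² sin²(k₂L) / [4E(E − V₀)] = 1.068, hence T = 0.937.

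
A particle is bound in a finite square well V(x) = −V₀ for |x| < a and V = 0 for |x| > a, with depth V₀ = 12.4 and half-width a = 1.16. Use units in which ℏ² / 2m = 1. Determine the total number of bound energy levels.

N = 3

Define the well-strength parameter z₀ = (a/ℏ)√(2mV₀) = 1.16 × √(2·0.5·12.4) = 4.085.
The even/odd transcendental equations gain one root per π/2 in z₀, giving N = 1 + ⌊2z₀/π⌋ = 1 + ⌊2.600⌋ = 3.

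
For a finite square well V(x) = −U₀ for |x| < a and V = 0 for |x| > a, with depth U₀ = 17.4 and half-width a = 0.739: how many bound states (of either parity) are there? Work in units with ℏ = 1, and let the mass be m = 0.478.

The dimensionless depth is z₀ = a√(2mU₀)/ℏ = 0.739 × √(16.63) = 3.014.
The even/odd transcendental equations gain one root per π/2 in z₀, giving N = 1 + ⌊2z₀/π⌋ = 1 + ⌊1.919⌋ = 2.

N = 2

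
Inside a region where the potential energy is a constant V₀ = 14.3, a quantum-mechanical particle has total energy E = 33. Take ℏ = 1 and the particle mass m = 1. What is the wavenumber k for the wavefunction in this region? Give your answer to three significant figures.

With E > V₀ the solution is oscillatory, ψ ∝ e^{±ikx} with k = √(2m(E − V₀))/ℏ.
k = √(2 × 1 × 18.7) = 6.116.

k = 6.12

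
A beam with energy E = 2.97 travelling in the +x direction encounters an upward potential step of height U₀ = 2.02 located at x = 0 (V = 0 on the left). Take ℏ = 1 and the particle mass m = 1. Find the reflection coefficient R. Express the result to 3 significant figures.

R = 0.0770

The wavenumbers are k₁ = √(2mE)/ℏ = 2.437 on the left and k₂ = √(2m(E − U₀))/ℏ = 1.378 on the right.
Continuity of ψ and ψ′ at the step yields the reflection amplitude r = (k₁ − k₂)/(k₁ + k₂) = 0.2775; thus R = |r|² = 0.07700, T = 0.9230.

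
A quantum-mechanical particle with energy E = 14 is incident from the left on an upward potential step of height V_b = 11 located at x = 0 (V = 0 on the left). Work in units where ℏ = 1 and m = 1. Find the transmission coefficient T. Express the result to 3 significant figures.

On each side the TISE gives plane waves with k = √(2m(E − V))/ℏ: k₁ = √(2·1·14) = 5.292, k₂ = √(2·1·3) = 2.449.
Matching ψ and ψ′ at x = 0 gives r = (k₁ − k₂)/(k₁ + k₂), so R = r² = 0.1348 and T = 1 − R = 0.8652.

T = 0.865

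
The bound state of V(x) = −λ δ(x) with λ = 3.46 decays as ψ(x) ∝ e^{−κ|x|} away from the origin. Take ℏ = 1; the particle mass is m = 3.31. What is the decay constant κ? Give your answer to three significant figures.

κ = 11.5

Integrating the TISE across x = 0 gives the cusp condition ψ'(0⁺) − ψ'(0⁻) = −(2mλ/ℏ²)ψ(0).
With ψ ∝ e^{−κ|x|} this yields −2κ = −2mλ/ℏ², so κ = mλ/ℏ² = 11.45.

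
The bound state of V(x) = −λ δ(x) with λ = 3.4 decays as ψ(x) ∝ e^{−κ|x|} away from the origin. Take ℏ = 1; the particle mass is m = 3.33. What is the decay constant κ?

κ = 11.3

Integrating the TISE across x = 0 gives the cusp condition ψ'(0⁺) − ψ'(0⁻) = −(2mλ/ℏ²)ψ(0).
With ψ ∝ e^{−κ|x|} this yields −2κ = −2mλ/ℏ², so κ = mλ/ℏ² = 11.32.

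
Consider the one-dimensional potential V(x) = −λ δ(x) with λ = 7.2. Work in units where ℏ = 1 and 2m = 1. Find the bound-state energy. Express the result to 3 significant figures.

E = -13.0

For x ≠ 0 the bound state is ψ ∝ e^{−κ|x|}; integrating the TISE across the delta gives the cusp condition 2κ = 2mλ/ℏ², so κ = 3.600.
Then E = −ℏ²κ²/(2m) = −mλ²/(2ℏ²) = -12.96.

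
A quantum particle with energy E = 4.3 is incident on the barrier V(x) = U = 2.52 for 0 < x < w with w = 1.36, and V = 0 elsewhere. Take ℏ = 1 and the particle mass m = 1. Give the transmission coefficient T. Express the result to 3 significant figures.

Above the barrier the interior wavenumber is k₂ = √(2m(E − U))/ℏ = 1.887, giving phase k₂w = 2.566.
T = [1 + U² sin²(k₂w) / (4E(E − U))]⁻¹ = 1/1.061 = 0.942.

T = 0.942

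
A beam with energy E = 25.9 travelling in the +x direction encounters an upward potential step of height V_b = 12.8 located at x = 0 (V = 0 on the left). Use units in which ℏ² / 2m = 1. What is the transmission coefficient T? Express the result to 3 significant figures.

The wavenumbers are k₁ = √(2mE)/ℏ = 5.089 on the left and k₂ = √(2m(E − V_b))/ℏ = 3.619 on the right.
Matching ψ and ψ′ at x = 0 gives r = (k₁ − k₂)/(k₁ + k₂), so R = r² = 0.02849 and T = 1 − R = 0.9715.

T = 0.972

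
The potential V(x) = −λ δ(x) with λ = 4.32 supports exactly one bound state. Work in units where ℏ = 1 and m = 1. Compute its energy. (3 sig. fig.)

For x ≠ 0 the bound state is ψ ∝ e^{−κ|x|}; integrating the TISE across the delta gives the cusp condition 2κ = 2mλ/ℏ², so κ = 4.320.
Then E = −ℏ²κ²/(2m) = −mλ²/(2ℏ²) = -9.331.

E = -9.33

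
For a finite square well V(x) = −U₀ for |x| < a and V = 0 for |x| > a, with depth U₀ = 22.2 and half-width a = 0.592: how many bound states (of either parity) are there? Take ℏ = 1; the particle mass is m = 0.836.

Define the well-strength parameter z₀ = (a/ℏ)√(2mU₀) = 0.592 × √(2·0.836·22.2) = 3.607.
A new bound state (alternating even/odd) appears each time z₀ passes a multiple of π/2, so N = ⌊2z₀/π⌋ + 1 = ⌊2.296⌋ + 1 = 3.

N = 3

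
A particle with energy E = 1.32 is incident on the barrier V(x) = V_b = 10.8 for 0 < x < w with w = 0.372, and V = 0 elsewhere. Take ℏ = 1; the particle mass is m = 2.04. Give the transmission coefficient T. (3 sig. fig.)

T = 0.0168

Since E < V_b the interior solution is evanescent with decay constant κ = √(2m(V_b − E))/ℏ = 6.219.
κw = 2.314, sinh(κw) = 5.006.
Matching ψ, ψ′ at both faces gives T = [1 + V_b² sinh²(κw) / (4E(V_b − E))]⁻¹ = 1/59.39 = 0.0168.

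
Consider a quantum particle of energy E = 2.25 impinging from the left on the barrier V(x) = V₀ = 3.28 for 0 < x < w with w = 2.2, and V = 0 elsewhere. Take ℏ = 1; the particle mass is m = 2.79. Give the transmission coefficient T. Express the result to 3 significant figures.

Since E < V₀ the interior solution is evanescent with decay constant κ = √(2m(V₀ − E))/ℏ = 2.397.
κw = 5.274, sinh(κw) = 97.62.
The exact tunnelling result is T⁻¹ = 1 + V₀² sinh²(κw) / [4E(V₀ − E)] = 11060, so T = 0.0000904.

T = 0.0000904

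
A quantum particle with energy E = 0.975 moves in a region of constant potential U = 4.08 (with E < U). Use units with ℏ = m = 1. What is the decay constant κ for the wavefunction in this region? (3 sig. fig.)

κ = 2.49

Since E < U the TISE in this region is ψ'' = κ²ψ with κ = √(2m(U − E))/ℏ.
κ = √(2 × 1 × 3.105) = 2.492.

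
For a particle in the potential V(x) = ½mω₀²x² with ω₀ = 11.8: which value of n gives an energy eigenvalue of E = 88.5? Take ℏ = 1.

n = 7

E_n = ℏω₀(n + ½) ⇒ n = E/(ℏω₀) − ½ = 88.5/11.8 − 0.5 = 7.000 → n = 7.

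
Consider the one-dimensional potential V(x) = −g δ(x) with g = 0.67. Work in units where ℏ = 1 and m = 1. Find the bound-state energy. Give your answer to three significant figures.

E = -0.224

For x ≠ 0 the bound state is ψ ∝ e^{−κ|x|}; integrating the TISE across the delta gives the cusp condition 2κ = 2mg/ℏ², so κ = 0.6700.
Then E = −ℏ²κ²/(2m) = −mg²/(2ℏ²) = -0.2245.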